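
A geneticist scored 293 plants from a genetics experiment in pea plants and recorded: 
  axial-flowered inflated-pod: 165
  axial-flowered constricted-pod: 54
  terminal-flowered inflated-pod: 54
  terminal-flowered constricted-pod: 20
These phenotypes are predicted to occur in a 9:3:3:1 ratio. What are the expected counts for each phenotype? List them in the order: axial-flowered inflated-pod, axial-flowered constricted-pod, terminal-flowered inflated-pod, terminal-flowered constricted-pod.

Total ratio parts = 16. Expected numbers out of 293:
  axial-flowered inflated-pod: 293 × 9/16 = 164.8125
  axial-flowered constricted-pod: 293 × 3/16 = 54.9375
  terminal-flowered inflated-pod: 293 × 3/16 = 54.9375
  terminal-flowered constricted-pod: 293 × 1/16 = 18.3125

164.8125, 54.9375, 54.9375, 18.3125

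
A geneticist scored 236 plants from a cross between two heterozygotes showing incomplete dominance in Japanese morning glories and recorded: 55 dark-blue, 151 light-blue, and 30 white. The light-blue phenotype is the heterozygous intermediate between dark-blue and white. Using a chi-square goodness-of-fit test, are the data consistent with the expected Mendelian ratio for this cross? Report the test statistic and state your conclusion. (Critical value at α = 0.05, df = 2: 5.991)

23.754; not consistent

With incomplete dominance, a heterozygote × heterozygote cross gives a 1:2:1 phenotypic ratio.
The 1:2:1 ratio has 4 parts, so with N = 236 the expected counts are:
  dark-blue: 236 × 1/4 = 59
  light-blue: 236 × 2/4 = 118
  white: 236 × 1/4 = 59
χ² = Σ (O − E)² / E
  dark-blue: (55 − 59)² / 59 = 0.2712
  light-blue: (151 − 118)² / 118 = 9.2288
  white: (30 − 59)² / 59 = 14.2542
χ² = 0.2712 + 9.2288 + 14.2542 = 23.7542 ≈ 23.754
Degrees of freedom = 3 − 1 = 2; critical value at α = 0.05 is 5.991.
Since 23.754 > 5.991, we reject the null hypothesis — the data do not fit the 1:2:1 ratio.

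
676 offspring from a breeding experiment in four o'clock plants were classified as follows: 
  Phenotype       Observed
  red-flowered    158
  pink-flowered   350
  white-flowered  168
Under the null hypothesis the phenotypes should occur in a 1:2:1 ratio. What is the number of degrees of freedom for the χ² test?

2

A goodness-of-fit test with 3 phenotype classes has df = 3 − 1 = 2.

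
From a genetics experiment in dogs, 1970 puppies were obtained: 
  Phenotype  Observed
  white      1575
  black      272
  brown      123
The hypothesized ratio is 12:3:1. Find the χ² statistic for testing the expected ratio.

32.104

Expected counts for N = 1970 under a 12:3:1 ratio (total parts = 16):
  white: 1970 × 12/16 = 1477.5
  black: 1970 × 3/16 = 369.375
  brown: 1970 × 1/16 = 123.125
χ² = Σ (O − E)² / E
  white: (1575 − 1477.5)² / 1477.5 = 6.4340
  black: (272 − 369.375)² / 369.375 = 25.6701
  brown: (123 − 123.125)² / 123.125 = 0.0001
χ² = 6.4340 + 25.6701 + 0.0001 = 32.1042 ≈ 32.104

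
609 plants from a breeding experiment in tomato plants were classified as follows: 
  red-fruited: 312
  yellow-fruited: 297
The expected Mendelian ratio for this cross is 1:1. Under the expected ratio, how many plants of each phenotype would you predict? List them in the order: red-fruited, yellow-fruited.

304.5, 304.5

Expected counts for N = 609 under a 1:1 ratio (total parts = 2):
  red-fruited: 609 × 1/2 = 304.5
  yellow-fruited: 609 × 1/2 = 304.5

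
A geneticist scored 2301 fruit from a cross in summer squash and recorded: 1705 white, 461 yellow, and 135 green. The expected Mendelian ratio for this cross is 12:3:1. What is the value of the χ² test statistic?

Total ratio parts = 16. Expected numbers out of 2301:
  white: 2301 × 12/16 = 1725.75
  yellow: 2301 × 3/16 = 431.4375
  green: 2301 × 1/16 = 143.8125
χ² = Σ (O − E)² / E
  white: (1705 − 1725.75)² / 1725.75 = 0.2495
  yellow: (461 − 431.4375)² / 431.4375 = 2.0257
  green: (135 − 143.8125)² / 143.8125 = 0.5400
χ² = 0.2495 + 2.0257 + 0.5400 = 2.8152 ≈ 2.815

2.815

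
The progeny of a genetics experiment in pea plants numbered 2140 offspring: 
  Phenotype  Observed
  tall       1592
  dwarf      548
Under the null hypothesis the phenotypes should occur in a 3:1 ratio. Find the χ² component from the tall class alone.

0.105

Total ratio parts = 4. Expected numbers out of 2140:
  tall: 2140 × 3/4 = 1605
  dwarf: 2140 × 1/4 = 535
Contribution of tall: (1592 − 1605)² / 1605 = 0.1053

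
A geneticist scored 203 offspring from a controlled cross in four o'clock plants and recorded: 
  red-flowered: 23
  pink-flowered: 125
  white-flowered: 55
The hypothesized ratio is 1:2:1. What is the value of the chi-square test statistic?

Total ratio parts = 4. Expected numbers out of 203:
  red-flowered: 203 × 1/4 = 50.75
  pink-flowered: 203 × 2/4 = 101.5
  white-flowered: 203 × 1/4 = 50.75
χ² = Σ (O − E)² / E
  red-flowered: (23 − 50.75)² / 50.75 = 15.1736
  pink-flowered: (125 − 101.5)² / 101.5 = 5.4409
  white-flowered: (55 − 50.75)² / 50.75 = 0.3559
χ² = 15.1736 + 5.4409 + 0.3559 = 20.9704 ≈ 20.970

20.970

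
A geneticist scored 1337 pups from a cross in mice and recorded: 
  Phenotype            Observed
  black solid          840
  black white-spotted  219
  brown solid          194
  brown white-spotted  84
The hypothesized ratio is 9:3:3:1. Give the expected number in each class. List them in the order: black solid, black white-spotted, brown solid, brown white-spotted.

752.0625, 250.6875, 250.6875, 83.5625

Under the 9:3:3:1 hypothesis (Σ ratio = 16, N = 1337):
  black solid: 1337 × 9/16 = 752.0625
  black white-spotted: 1337 × 3/16 = 250.6875
  brown solid: 1337 × 3/16 = 250.6875
  brown white-spotted: 1337 × 1/16 = 83.5625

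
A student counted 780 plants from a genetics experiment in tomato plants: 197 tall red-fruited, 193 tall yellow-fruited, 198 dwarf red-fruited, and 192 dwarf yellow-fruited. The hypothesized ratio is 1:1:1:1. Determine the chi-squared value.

The 1:1:1:1 ratio has 4 parts, so with N = 780 the expected counts are:
  tall red-fruited: 780 × 1/4 = 195
  tall yellow-fruited: 780 × 1/4 = 195
  dwarf red-fruited: 780 × 1/4 = 195
  dwarf yellow-fruited: 780 × 1/4 = 195
χ² = Σ (O − E)² / E
  tall red-fruited: (197 − 195)² / 195 = 0.0205
  tall yellow-fruited: (193 − 195)² / 195 = 0.0205
  dwarf red-fruited: (198 − 195)² / 195 = 0.0462
  dwarf yellow-fruited: (192 − 195)² / 195 = 0.0462
χ² = 0.0205 + 0.0205 + 0.0462 + 0.0462 = 0.1334 ≈ 0.133

0.133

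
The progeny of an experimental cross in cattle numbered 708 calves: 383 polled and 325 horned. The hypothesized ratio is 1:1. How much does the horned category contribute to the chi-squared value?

Expected counts for N = 708 under a 1:1 ratio (total parts = 2):
  polled: 708 × 1/2 = 354
  horned: 708 × 1/2 = 354
Contribution of horned: (325 − 354)² / 354 = 2.3757

2.376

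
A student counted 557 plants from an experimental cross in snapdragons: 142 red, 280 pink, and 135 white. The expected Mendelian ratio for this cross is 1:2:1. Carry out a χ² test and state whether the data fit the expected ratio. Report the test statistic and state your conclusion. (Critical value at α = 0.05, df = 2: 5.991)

0.192; consistent

Total ratio parts = 4. Expected numbers out of 557:
  red: 557 × 1/4 = 139.25
  pink: 557 × 2/4 = 278.5
  white: 557 × 1/4 = 139.25
χ² = Σ (O − E)² / E
  red: (142 − 139.25)² / 139.25 = 0.0543
  pink: (280 − 278.5)² / 278.5 = 0.0081
  white: (135 − 139.25)² / 139.25 = 0.1297
χ² = 0.0543 + 0.0081 + 0.1297 = 0.1921 ≈ 0.192
Degrees of freedom = 3 − 1 = 2; critical value at α = 0.05 is 5.991.
Since 0.192 < 5.991, we fail to reject the null hypothesis — the data are consistent with the 1:2:1 ratio.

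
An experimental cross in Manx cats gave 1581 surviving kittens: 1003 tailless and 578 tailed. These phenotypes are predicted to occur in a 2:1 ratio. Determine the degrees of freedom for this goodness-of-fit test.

1

A goodness-of-fit test with 2 phenotype classes has df = 2 − 1 = 1.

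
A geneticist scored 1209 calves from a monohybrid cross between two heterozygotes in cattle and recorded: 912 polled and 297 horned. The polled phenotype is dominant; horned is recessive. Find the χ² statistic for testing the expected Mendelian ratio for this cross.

0.122

For a monohybrid cross between heterozygotes with complete dominance, the expected phenotypic ratio is 3:1.
Under the 3:1 hypothesis (Σ ratio = 4, N = 1209):
  polled: 1209 × 3/4 = 906.75
  horned: 1209 × 1/4 = 302.25
χ² = Σ (O − E)² / E
  polled: (912 − 906.75)² / 906.75 = 0.0304
  horned: (297 − 302.25)² / 302.25 = 0.0912
χ² = 0.0304 + 0.0912 = 0.1216 ≈ 0.122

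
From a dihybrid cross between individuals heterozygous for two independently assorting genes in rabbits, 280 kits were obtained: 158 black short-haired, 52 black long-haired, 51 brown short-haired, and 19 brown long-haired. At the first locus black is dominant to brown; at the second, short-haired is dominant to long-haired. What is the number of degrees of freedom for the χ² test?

3

A dihybrid F₂ with independent assortment and complete dominance at both loci gives a 9:3:3:1 phenotypic ratio.
A goodness-of-fit test with 4 phenotype classes has df = 4 − 1 = 3.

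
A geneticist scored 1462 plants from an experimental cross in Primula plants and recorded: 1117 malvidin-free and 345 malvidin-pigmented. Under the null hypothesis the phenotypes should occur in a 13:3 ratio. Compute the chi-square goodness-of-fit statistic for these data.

22.554

Total ratio parts = 16. Expected numbers out of 1462:
  malvidin-free: 1462 × 13/16 = 1187.875
  malvidin-pigmented: 1462 × 3/16 = 274.125
χ² = Σ (O − E)² / E
  malvidin-free: (1117 − 1187.875)² / 1187.875 = 4.2288
  malvidin-pigmented: (345 − 274.125)² / 274.125 = 18.3247
χ² = 4.2288 + 18.3247 = 22.5535 ≈ 22.554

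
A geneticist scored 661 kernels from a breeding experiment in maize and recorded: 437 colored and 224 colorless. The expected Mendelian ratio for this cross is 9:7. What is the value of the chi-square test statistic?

Expected counts for N = 661 under a 9:7 ratio (total parts = 16):
  colored: 661 × 9/16 = 371.8125
  colorless: 661 × 7/16 = 289.1875
χ² = Σ (O − E)² / E
  colored: (437 − 371.8125)² / 371.8125 = 11.4289
  colorless: (224 − 289.1875)² / 289.1875 = 14.6943
χ² = 11.4289 + 14.6943 = 26.1232 ≈ 26.123

26.123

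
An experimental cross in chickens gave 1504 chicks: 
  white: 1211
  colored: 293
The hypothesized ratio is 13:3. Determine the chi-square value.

0.528

The 13:3 ratio has 16 parts, so with N = 1504 the expected counts are:
  white: 1504 × 13/16 = 1222
  colored: 1504 × 3/16 = 282
χ² = Σ (O − E)² / E
  white: (1211 − 1222)² / 1222 = 0.0990
  colored: (293 − 282)² / 282 = 0.4291
χ² = 0.0990 + 0.4291 = 0.5281 ≈ 0.528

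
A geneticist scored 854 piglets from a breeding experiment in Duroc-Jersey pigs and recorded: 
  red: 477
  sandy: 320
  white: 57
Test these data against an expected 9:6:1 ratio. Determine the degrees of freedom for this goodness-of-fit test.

2

A goodness-of-fit test with 3 phenotype classes has df = 3 − 1 = 2.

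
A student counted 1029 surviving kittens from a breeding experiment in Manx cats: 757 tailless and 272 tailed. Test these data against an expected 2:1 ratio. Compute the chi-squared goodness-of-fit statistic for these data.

22.045

Total ratio parts = 3. Expected numbers out of 1029:
  tailless: 1029 × 2/3 = 686
  tailed: 1029 × 1/3 = 343
χ² = Σ (O − E)² / E
  tailless: (757 − 686)² / 686 = 7.3484
  tailed: (272 − 343)² / 343 = 14.6968
χ² = 7.3484 + 14.6968 = 22.0452 ≈ 22.045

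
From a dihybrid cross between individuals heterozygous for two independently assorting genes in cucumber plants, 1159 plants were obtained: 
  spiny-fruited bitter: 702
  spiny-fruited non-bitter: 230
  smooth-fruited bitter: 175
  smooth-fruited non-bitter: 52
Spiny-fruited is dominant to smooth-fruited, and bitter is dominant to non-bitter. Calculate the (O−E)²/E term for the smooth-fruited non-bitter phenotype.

5.766

A dihybrid F₂ with independent assortment and complete dominance at both loci gives a 9:3:3:1 phenotypic ratio.
The 9:3:3:1 ratio has 16 parts, so with N = 1159 the expected counts are:
  spiny-fruited bitter: 1159 × 9/16 = 651.9375
  spiny-fruited non-bitter: 1159 × 3/16 = 217.3125
  smooth-fruited bitter: 1159 × 3/16 = 217.3125
  smooth-fruited non-bitter: 1159 × 1/16 = 72.4375
Contribution of smooth-fruited non-bitter: (52 − 72.4375)² / 72.4375 = 5.7662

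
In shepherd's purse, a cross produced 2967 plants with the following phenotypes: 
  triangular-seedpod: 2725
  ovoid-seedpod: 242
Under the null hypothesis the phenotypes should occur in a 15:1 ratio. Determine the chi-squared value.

Under the 15:1 hypothesis (Σ ratio = 16, N = 2967):
  triangular-seedpod: 2967 × 15/16 = 2781.5625
  ovoid-seedpod: 2967 × 1/16 = 185.4375
χ² = Σ (O − E)² / E
  triangular-seedpod: (2725 − 2781.5625)² / 2781.5625 = 1.1502
  ovoid-seedpod: (242 − 185.4375)² / 185.4375 = 17.2528
χ² = 1.1502 + 17.2528 = 18.403

18.403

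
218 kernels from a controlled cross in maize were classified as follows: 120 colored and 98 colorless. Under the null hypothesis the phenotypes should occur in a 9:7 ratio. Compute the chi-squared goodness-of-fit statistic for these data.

0.128

The 9:7 ratio has 16 parts, so with N = 218 the expected counts are:
  colored: 218 × 9/16 = 122.625
  colorless: 218 × 7/16 = 95.375
χ² = Σ (O − E)² / E
  colored: (120 − 122.625)² / 122.625 = 0.0562
  colorless: (98 − 95.375)² / 95.375 = 0.0722
χ² = 0.0562 + 0.0722 = 0.1284 ≈ 0.128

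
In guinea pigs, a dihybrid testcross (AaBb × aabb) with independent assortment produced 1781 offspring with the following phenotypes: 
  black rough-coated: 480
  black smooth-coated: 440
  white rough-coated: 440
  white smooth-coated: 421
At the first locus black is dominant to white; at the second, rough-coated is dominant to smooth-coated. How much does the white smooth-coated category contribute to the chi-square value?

1.321

A dihybrid testcross with independent assortment gives a 1:1:1:1 ratio.
Expected counts for N = 1781 under a 1:1:1:1 ratio (total parts = 4):
  black rough-coated: 1781 × 1/4 = 445.25
  black smooth-coated: 1781 × 1/4 = 445.25
  white rough-coated: 1781 × 1/4 = 445.25
  white smooth-coated: 1781 × 1/4 = 445.25
Contribution of white smooth-coated: (421 − 445.25)² / 445.25 = 1.3207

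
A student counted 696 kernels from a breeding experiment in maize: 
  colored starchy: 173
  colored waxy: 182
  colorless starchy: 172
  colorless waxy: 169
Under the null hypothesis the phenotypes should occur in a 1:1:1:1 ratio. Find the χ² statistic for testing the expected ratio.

The 1:1:1:1 ratio has 4 parts, so with N = 696 the expected counts are:
  colored starchy: 696 × 1/4 = 174
  colored waxy: 696 × 1/4 = 174
  colorless starchy: 696 × 1/4 = 174
  colorless waxy: 696 × 1/4 = 174
χ² = Σ (O − E)² / E
  colored starchy: (173 − 174)² / 174 = 0.0057
  colored waxy: (182 − 174)² / 174 = 0.3678
  colorless starchy: (172 − 174)² / 174 = 0.0230
  colorless waxy: (169 − 174)² / 174 = 0.1437
χ² = 0.0057 + 0.3678 + 0.0230 + 0.1437 = 0.5402 ≈ 0.540

0.540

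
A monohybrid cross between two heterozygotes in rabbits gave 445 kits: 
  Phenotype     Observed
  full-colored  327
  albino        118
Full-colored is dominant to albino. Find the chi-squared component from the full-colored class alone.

For a monohybrid cross between heterozygotes with complete dominance, the expected phenotypic ratio is 3:1.
Under the 3:1 hypothesis (Σ ratio = 4, N = 445):
  full-colored: 445 × 3/4 = 333.75
  albino: 445 × 1/4 = 111.25
Contribution of full-colored: (327 − 333.75)² / 333.75 = 0.1365

0.137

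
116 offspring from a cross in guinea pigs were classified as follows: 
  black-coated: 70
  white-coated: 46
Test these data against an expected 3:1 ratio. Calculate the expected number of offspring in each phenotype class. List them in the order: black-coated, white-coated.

87, 29

The 3:1 ratio has 4 parts, so with N = 116 the expected counts are:
  black-coated: 116 × 3/4 = 87
  white-coated: 116 × 1/4 = 29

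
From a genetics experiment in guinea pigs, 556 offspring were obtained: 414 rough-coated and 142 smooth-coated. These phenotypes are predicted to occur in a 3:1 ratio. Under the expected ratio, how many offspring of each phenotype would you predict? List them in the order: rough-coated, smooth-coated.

Total ratio parts = 4. Expected numbers out of 556:
  rough-coated: 556 × 3/4 = 417
  smooth-coated: 556 × 1/4 = 139

417, 139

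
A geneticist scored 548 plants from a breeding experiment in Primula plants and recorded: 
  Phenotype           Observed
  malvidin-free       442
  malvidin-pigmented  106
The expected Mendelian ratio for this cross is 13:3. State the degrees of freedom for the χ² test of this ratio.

1

A goodness-of-fit test with 2 phenotype classes has df = 2 − 1 = 1.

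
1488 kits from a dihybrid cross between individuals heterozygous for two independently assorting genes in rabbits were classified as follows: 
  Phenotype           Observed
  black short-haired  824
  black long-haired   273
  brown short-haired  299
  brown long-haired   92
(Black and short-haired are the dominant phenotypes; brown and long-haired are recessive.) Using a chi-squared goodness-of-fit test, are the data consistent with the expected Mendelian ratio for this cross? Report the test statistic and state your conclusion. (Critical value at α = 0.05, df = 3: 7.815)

1.775; consistent

A dihybrid F₂ with independent assortment and complete dominance at both loci gives a 9:3:3:1 phenotypic ratio.
The 9:3:3:1 ratio has 16 parts, so with N = 1488 the expected counts are:
  black short-haired: 1488 × 9/16 = 837
  black long-haired: 1488 × 3/16 = 279
  brown short-haired: 1488 × 3/16 = 279
  brown long-haired: 1488 × 1/16 = 93
χ² = Σ (O − E)² / E
  black short-haired: (824 − 837)² / 837 = 0.2019
  black long-haired: (273 − 279)² / 279 = 0.1290
  brown short-haired: (299 − 279)² / 279 = 1.4337
  brown long-haired: (92 − 93)² / 93 = 0.0108
χ² = 0.2019 + 0.1290 + 1.4337 + 0.0108 = 1.7754 ≈ 1.775
Degrees of freedom = 4 − 1 = 3; critical value at α = 0.05 is 7.815.
Since 1.775 < 7.815, we fail to reject the null hypothesis — the data are consistent with the 9:3:3:1 ratio.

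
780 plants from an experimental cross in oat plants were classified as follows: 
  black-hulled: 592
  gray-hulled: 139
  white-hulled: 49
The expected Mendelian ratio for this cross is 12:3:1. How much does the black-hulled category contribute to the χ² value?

0.084

Expected counts for N = 780 under a 12:3:1 ratio (total parts = 16):
  black-hulled: 780 × 12/16 = 585
  gray-hulled: 780 × 3/16 = 146.25
  white-hulled: 780 × 1/16 = 48.75
Contribution of black-hulled: (592 − 585)² / 585 = 0.0838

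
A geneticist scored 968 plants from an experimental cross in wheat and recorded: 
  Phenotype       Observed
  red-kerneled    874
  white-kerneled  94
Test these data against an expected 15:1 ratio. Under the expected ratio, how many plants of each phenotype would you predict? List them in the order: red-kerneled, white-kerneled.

Total ratio parts = 16. Expected numbers out of 968:
  red-kerneled: 968 × 15/16 = 907.5
  white-kerneled: 968 × 1/16 = 60.5

907.5, 60.5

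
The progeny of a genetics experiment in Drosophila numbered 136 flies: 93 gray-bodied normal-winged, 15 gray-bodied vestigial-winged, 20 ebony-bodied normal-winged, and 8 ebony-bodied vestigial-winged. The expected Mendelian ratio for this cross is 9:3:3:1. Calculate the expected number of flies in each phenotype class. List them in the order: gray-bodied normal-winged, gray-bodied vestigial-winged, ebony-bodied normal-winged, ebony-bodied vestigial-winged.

Under the 9:3:3:1 hypothesis (Σ ratio = 16, N = 136):
  gray-bodied normal-winged: 136 × 9/16 = 76.5
  gray-bodied vestigial-winged: 136 × 3/16 = 25.5
  ebony-bodied normal-winged: 136 × 3/16 = 25.5
  ebony-bodied vestigial-winged: 136 × 1/16 = 8.5

76.5, 25.5, 25.5, 8.5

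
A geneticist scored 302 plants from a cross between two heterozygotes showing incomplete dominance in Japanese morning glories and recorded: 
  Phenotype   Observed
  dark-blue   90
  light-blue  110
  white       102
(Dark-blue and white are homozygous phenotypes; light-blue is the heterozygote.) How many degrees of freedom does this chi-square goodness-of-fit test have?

2

With incomplete dominance, a heterozygote × heterozygote cross gives a 1:2:1 phenotypic ratio.
A goodness-of-fit test with 3 phenotype classes has df = 3 − 1 = 2.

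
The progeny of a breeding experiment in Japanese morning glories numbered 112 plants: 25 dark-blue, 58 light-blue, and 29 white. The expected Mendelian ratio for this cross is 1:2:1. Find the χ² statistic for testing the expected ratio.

The 1:2:1 ratio has 4 parts, so with N = 112 the expected counts are:
  dark-blue: 112 × 1/4 = 28
  light-blue: 112 × 2/4 = 56
  white: 112 × 1/4 = 28
χ² = Σ (O − E)² / E
  dark-blue: (25 − 28)² / 28 = 0.3214
  light-blue: (58 − 56)² / 56 = 0.0714
  white: (29 − 28)² / 28 = 0.0357
χ² = 0.3214 + 0.0714 + 0.0357 = 0.4285 ≈ 0.429

0.429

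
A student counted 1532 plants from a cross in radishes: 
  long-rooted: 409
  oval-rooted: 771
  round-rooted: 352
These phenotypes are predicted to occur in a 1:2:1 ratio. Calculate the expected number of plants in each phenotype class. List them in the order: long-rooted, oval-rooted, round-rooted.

383, 766, 383

Total ratio parts = 4. Expected numbers out of 1532:
  long-rooted: 1532 × 1/4 = 383
  oval-rooted: 1532 × 2/4 = 766
  round-rooted: 1532 × 1/4 = 383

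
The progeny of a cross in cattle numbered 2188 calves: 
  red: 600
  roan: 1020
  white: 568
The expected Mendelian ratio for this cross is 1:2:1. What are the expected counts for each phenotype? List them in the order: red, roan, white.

Under the 1:2:1 hypothesis (Σ ratio = 4, N = 2188):
  red: 2188 × 1/4 = 547
  roan: 2188 × 2/4 = 1094
  white: 2188 × 1/4 = 547

547, 1094, 547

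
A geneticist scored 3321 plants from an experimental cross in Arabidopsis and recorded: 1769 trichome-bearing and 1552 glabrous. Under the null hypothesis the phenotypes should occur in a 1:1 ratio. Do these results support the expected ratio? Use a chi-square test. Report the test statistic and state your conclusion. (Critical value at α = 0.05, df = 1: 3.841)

Expected counts for N = 3321 under a 1:1 ratio (total parts = 2):
  trichome-bearing: 3321 × 1/2 = 1660.5
  glabrous: 3321 × 1/2 = 1660.5
χ² = Σ (O − E)² / E
  trichome-bearing: (1769 − 1660.5)² / 1660.5 = 7.0896
  glabrous: (1552 − 1660.5)² / 1660.5 = 7.0896
χ² = 7.0896 + 7.0896 = 14.1792 ≈ 14.179
Degrees of freedom = 2 − 1 = 1; critical value at α = 0.05 is 3.841.
Since 14.179 > 3.841, we reject the null hypothesis — the data do not fit the 1:1 ratio.

14.179; not consistent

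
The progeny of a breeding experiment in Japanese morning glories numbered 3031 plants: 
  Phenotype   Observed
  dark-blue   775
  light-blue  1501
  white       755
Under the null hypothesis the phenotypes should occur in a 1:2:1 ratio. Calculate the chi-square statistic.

0.541

Total ratio parts = 4. Expected numbers out of 3031:
  dark-blue: 3031 × 1/4 = 757.75
  light-blue: 3031 × 2/4 = 1515.5
  white: 3031 × 1/4 = 757.75
χ² = Σ (O − E)² / E
  dark-blue: (775 − 757.75)² / 757.75 = 0.3927
  light-blue: (1501 − 1515.5)² / 1515.5 = 0.1387
  white: (755 − 757.75)² / 757.75 = 0.0100
χ² = 0.3927 + 0.1387 + 0.0100 = 0.5414 ≈ 0.541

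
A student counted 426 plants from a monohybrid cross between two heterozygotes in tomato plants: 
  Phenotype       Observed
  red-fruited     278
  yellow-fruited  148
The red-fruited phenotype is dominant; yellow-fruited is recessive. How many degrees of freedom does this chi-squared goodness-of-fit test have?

For a monohybrid cross between heterozygotes with complete dominance, the expected phenotypic ratio is 3:1.
A goodness-of-fit test with 2 phenotype classes has df = 2 − 1 = 1.

1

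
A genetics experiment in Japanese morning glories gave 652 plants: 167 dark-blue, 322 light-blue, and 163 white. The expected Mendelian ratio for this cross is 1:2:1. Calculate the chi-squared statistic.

0.147

Under the 1:2:1 hypothesis (Σ ratio = 4, N = 652):
  dark-blue: 652 × 1/4 = 163
  light-blue: 652 × 2/4 = 326
  white: 652 × 1/4 = 163
χ² = Σ (O − E)² / E
  dark-blue: (167 − 163)² / 163 = 0.0982
  light-blue: (322 − 326)² / 326 = 0.0491
  white: (163 − 163)² / 163 = 0.0000
χ² = 0.0982 + 0.0491 + 0.0000 = 0.1473 ≈ 0.147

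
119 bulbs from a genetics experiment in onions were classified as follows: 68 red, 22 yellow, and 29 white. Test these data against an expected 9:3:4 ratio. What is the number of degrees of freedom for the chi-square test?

A goodness-of-fit test with 3 phenotype classes has df = 3 − 1 = 2.

2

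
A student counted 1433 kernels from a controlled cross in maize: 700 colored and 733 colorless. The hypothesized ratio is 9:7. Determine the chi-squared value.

Total ratio parts = 16. Expected numbers out of 1433:
  colored: 1433 × 9/16 = 806.0625
  colorless: 1433 × 7/16 = 626.9375
χ² = Σ (O − E)² / E
  colored: (700 − 806.0625)² / 806.0625 = 13.9558
  colorless: (733 − 626.9375)² / 626.9375 = 17.9432
χ² = 13.9558 + 17.9432 = 31.899

31.899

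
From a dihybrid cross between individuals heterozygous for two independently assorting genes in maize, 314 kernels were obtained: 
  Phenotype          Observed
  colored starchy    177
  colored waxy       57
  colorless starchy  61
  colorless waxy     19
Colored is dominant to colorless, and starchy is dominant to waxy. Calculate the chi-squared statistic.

A dihybrid F₂ with independent assortment and complete dominance at both loci gives a 9:3:3:1 phenotypic ratio.
Expected counts for N = 314 under a 9:3:3:1 ratio (total parts = 16):
  colored starchy: 314 × 9/16 = 176.625
  colored waxy: 314 × 3/16 = 58.875
  colorless starchy: 314 × 3/16 = 58.875
  colorless waxy: 314 × 1/16 = 19.625
χ² = Σ (O − E)² / E
  colored starchy: (177 − 176.625)² / 176.625 = 0.0008
  colored waxy: (57 − 58.875)² / 58.875 = 0.0597
  colorless starchy: (61 − 58.875)² / 58.875 = 0.0767
  colorless waxy: (19 − 19.625)² / 19.625 = 0.0199
χ² = 0.0008 + 0.0597 + 0.0767 + 0.0199 = 0.1571 ≈ 0.157

0.157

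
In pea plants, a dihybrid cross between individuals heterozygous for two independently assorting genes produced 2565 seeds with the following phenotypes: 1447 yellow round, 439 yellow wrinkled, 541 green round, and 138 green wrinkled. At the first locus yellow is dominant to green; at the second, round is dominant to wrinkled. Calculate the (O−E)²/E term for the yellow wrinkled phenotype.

A dihybrid F₂ with independent assortment and complete dominance at both loci gives a 9:3:3:1 phenotypic ratio.
The 9:3:3:1 ratio has 16 parts, so with N = 2565 the expected counts are:
  yellow round: 2565 × 9/16 = 1442.8125
  yellow wrinkled: 2565 × 3/16 = 480.9375
  green round: 2565 × 3/16 = 480.9375
  green wrinkled: 2565 × 1/16 = 160.3125
Contribution of yellow wrinkled: (439 − 480.9375)² / 480.9375 = 3.6569

3.657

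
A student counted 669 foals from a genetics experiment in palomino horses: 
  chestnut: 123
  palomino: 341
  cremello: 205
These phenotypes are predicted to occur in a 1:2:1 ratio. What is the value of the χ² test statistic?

20.354

The 1:2:1 ratio has 4 parts, so with N = 669 the expected counts are:
  chestnut: 669 × 1/4 = 167.25
  palomino: 669 × 2/4 = 334.5
  cremello: 669 × 1/4 = 167.25
χ² = Σ (O − E)² / E
  chestnut: (123 − 167.25)² / 167.25 = 11.7074
  palomino: (341 − 334.5)² / 334.5 = 0.1263
  cremello: (205 − 167.25)² / 167.25 = 8.5206
χ² = 11.7074 + 0.1263 + 8.5206 = 20.3543 ≈ 20.354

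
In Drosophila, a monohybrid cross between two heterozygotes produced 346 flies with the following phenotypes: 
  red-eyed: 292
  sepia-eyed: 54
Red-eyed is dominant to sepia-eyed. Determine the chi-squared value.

16.281

For a monohybrid cross between heterozygotes with complete dominance, the expected phenotypic ratio is 3:1.
Expected counts for N = 346 under a 3:1 ratio (total parts = 4):
  red-eyed: 346 × 3/4 = 259.5
  sepia-eyed: 346 × 1/4 = 86.5
χ² = Σ (O − E)² / E
  red-eyed: (292 − 259.5)² / 259.5 = 4.0703
  sepia-eyed: (54 − 86.5)² / 86.5 = 12.2110
χ² = 4.0703 + 12.2110 = 16.2813 ≈ 16.281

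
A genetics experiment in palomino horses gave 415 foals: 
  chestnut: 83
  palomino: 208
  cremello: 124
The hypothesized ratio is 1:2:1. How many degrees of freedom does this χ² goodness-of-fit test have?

A goodness-of-fit test with 3 phenotype classes has df = 3 − 1 = 2.

2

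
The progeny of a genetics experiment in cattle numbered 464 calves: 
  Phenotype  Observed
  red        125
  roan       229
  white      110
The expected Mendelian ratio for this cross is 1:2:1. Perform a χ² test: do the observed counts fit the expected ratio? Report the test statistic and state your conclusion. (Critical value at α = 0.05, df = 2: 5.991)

The 1:2:1 ratio has 4 parts, so with N = 464 the expected counts are:
  red: 464 × 1/4 = 116
  roan: 464 × 2/4 = 232
  white: 464 × 1/4 = 116
χ² = Σ (O − E)² / E
  red: (125 − 116)² / 116 = 0.6983
  roan: (229 − 232)² / 232 = 0.0388
  white: (110 − 116)² / 116 = 0.3103
χ² = 0.6983 + 0.0388 + 0.3103 = 1.0474 ≈ 1.047
Degrees of freedom = 3 − 1 = 2; critical value at α = 0.05 is 5.991.
Since 1.047 < 5.991, we fail to reject the null hypothesis — the data are consistent with the 1:2:1 ratio.

1.047; consistent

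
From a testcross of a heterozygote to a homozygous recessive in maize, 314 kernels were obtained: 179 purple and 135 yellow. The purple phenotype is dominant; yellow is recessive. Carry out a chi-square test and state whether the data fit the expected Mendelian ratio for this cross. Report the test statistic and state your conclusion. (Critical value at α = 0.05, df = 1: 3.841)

6.166; not consistent

A testcross of a heterozygote (Aa × aa) gives a 1:1 phenotypic ratio.
Expected counts for N = 314 under a 1:1 ratio (total parts = 2):
  purple: 314 × 1/2 = 157
  yellow: 314 × 1/2 = 157
χ² = Σ (O − E)² / E
  purple: (179 − 157)² / 157 = 3.0828
  yellow: (135 − 157)² / 157 = 3.0828
χ² = 3.0828 + 3.0828 = 6.1656 ≈ 6.166
Degrees of freedom = 2 − 1 = 1; critical value at α = 0.05 is 3.841.
Since 6.166 > 3.841, we reject the null hypothesis — the data do not fit the 1:1 ratio.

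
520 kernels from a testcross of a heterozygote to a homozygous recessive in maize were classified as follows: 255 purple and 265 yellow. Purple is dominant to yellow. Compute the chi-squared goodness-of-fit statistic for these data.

0.192

A testcross of a heterozygote (Aa × aa) gives a 1:1 phenotypic ratio.
Total ratio parts = 2. Expected numbers out of 520:
  purple: 520 × 1/2 = 260
  yellow: 520 × 1/2 = 260
χ² = Σ (O − E)² / E
  purple: (255 − 260)² / 260 = 0.0962
  yellow: (265 − 260)² / 260 = 0.0962
χ² = 0.0962 + 0.0962 = 0.1924 ≈ 0.192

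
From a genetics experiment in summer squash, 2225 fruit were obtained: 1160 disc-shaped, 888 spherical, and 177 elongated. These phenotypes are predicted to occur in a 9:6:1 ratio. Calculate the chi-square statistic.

20.495

Total ratio parts = 16. Expected numbers out of 2225:
  disc-shaped: 2225 × 9/16 = 1251.5625
  spherical: 2225 × 6/16 = 834.375
  elongated: 2225 × 1/16 = 139.0625
χ² = Σ (O − E)² / E
  disc-shaped: (1160 − 1251.5625)² / 1251.5625 = 6.6986
  spherical: (888 − 834.375)² / 834.375 = 3.4465
  elongated: (177 − 139.0625)² / 139.0625 = 10.3497
χ² = 6.6986 + 3.4465 + 10.3497 = 20.4948 ≈ 20.495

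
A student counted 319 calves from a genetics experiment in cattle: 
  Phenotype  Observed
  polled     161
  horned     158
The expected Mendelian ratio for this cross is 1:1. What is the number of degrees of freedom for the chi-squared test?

A goodness-of-fit test with 2 phenotype classes has df = 2 − 1 = 1.

1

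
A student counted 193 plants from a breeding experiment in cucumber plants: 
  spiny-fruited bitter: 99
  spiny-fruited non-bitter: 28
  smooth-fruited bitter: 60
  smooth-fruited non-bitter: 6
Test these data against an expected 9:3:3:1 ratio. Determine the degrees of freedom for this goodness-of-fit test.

A goodness-of-fit test with 4 phenotype classes has df = 4 − 1 = 3.

3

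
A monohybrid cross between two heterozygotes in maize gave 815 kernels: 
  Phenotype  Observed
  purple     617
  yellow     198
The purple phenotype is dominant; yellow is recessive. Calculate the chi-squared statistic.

For a monohybrid cross between heterozygotes with complete dominance, the expected phenotypic ratio is 3:1.
Under the 3:1 hypothesis (Σ ratio = 4, N = 815):
  purple: 815 × 3/4 = 611.25
  yellow: 815 × 1/4 = 203.75
χ² = Σ (O − E)² / E
  purple: (617 − 611.25)² / 611.25 = 0.0541
  yellow: (198 − 203.75)² / 203.75 = 0.1623
χ² = 0.0541 + 0.1623 = 0.2164 ≈ 0.216

0.216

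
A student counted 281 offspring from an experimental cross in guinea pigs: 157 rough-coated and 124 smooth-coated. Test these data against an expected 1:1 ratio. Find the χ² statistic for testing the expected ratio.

3.875

Expected counts for N = 281 under a 1:1 ratio (total parts = 2):
  rough-coated: 281 × 1/2 = 140.5
  smooth-coated: 281 × 1/2 = 140.5
χ² = Σ (O − E)² / E
  rough-coated: (157 − 140.5)² / 140.5 = 1.9377
  smooth-coated: (124 − 140.5)² / 140.5 = 1.9377
χ² = 1.9377 + 1.9377 = 3.8754 ≈ 3.875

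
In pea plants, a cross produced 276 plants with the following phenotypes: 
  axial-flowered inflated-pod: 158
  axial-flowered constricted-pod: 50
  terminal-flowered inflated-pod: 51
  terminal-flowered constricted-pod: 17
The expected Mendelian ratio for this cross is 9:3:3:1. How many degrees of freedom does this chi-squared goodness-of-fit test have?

3

A goodness-of-fit test with 4 phenotype classes has df = 4 − 1 = 3.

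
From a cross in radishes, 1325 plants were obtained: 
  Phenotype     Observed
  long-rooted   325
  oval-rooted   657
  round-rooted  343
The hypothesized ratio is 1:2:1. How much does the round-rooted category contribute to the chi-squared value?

0.417

Under the 1:2:1 hypothesis (Σ ratio = 4, N = 1325):
  long-rooted: 1325 × 1/4 = 331.25
  oval-rooted: 1325 × 2/4 = 662.5
  round-rooted: 1325 × 1/4 = 331.25
Contribution of round-rooted: (343 − 331.25)² / 331.25 = 0.4168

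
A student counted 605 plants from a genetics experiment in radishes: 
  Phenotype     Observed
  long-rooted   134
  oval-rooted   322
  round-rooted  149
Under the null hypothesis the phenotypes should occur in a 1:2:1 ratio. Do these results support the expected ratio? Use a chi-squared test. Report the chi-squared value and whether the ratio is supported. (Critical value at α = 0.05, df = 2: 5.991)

3.258; consistent

Expected counts for N = 605 under a 1:2:1 ratio (total parts = 4):
  long-rooted: 605 × 1/4 = 151.25
  oval-rooted: 605 × 2/4 = 302.5
  round-rooted: 605 × 1/4 = 151.25
χ² = Σ (O − E)² / E
  long-rooted: (134 − 151.25)² / 151.25 = 1.9674
  oval-rooted: (322 − 302.5)² / 302.5 = 1.2570
  round-rooted: (149 − 151.25)² / 151.25 = 0.0335
χ² = 1.9674 + 1.2570 + 0.0335 = 3.2579 ≈ 3.258
Degrees of freedom = 3 − 1 = 2; critical value at α = 0.05 is 5.991.
Since 3.258 < 5.991, we fail to reject the null hypothesis — the data are consistent with the 1:2:1 ratio.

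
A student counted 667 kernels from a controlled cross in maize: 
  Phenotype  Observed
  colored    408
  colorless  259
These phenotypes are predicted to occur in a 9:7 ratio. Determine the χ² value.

6.559

Expected counts for N = 667 under a 9:7 ratio (total parts = 16):
  colored: 667 × 9/16 = 375.1875
  colorless: 667 × 7/16 = 291.8125
χ² = Σ (O − E)² / E
  colored: (408 − 375.1875)² / 375.1875 = 2.8697
  colorless: (259 − 291.8125)² / 291.8125 = 3.6896
χ² = 2.8697 + 3.6896 = 6.5593 ≈ 6.559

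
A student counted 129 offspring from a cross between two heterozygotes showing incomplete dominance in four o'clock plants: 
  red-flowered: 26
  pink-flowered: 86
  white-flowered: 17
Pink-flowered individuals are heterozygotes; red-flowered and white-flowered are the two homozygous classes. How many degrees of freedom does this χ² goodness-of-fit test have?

2

With incomplete dominance, a heterozygote × heterozygote cross gives a 1:2:1 phenotypic ratio.
A goodness-of-fit test with 3 phenotype classes has df = 3 − 1 = 2.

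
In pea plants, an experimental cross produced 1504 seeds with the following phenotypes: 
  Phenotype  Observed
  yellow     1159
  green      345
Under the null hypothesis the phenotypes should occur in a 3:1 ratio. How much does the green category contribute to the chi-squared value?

Expected counts for N = 1504 under a 3:1 ratio (total parts = 4):
  yellow: 1504 × 3/4 = 1128
  green: 1504 × 1/4 = 376
Contribution of green: (345 − 376)² / 376 = 2.5559

2.556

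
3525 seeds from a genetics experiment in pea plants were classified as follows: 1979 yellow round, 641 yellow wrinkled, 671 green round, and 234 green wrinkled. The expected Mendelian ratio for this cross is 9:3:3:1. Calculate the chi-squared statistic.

1.612

Under the 9:3:3:1 hypothesis (Σ ratio = 16, N = 3525):
  yellow round: 3525 × 9/16 = 1982.8125
  yellow wrinkled: 3525 × 3/16 = 660.9375
  green round: 3525 × 3/16 = 660.9375
  green wrinkled: 3525 × 1/16 = 220.3125
χ² = Σ (O − E)² / E
  yellow round: (1979 − 1982.8125)² / 1982.8125 = 0.0073
  yellow wrinkled: (641 − 660.9375)² / 660.9375 = 0.6014
  green round: (671 − 660.9375)² / 660.9375 = 0.1532
  green wrinkled: (234 − 220.3125)² / 220.3125 = 0.8504
χ² = 0.0073 + 0.6014 + 0.1532 + 0.8504 = 1.6123 ≈ 1.612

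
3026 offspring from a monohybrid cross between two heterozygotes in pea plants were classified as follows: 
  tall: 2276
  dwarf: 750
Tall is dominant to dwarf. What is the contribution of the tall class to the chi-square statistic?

0.019

For a monohybrid cross between heterozygotes with complete dominance, the expected phenotypic ratio is 3:1.
Expected counts for N = 3026 under a 3:1 ratio (total parts = 4):
  tall: 3026 × 3/4 = 2269.5
  dwarf: 3026 × 1/4 = 756.5
Contribution of tall: (2276 − 2269.5)² / 2269.5 = 0.0186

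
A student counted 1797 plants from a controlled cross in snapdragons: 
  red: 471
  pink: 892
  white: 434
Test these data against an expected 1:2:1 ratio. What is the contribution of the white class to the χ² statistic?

The 1:2:1 ratio has 4 parts, so with N = 1797 the expected counts are:
  red: 1797 × 1/4 = 449.25
  pink: 1797 × 2/4 = 898.5
  white: 1797 × 1/4 = 449.25
Contribution of white: (434 − 449.25)² / 449.25 = 0.5177

0.518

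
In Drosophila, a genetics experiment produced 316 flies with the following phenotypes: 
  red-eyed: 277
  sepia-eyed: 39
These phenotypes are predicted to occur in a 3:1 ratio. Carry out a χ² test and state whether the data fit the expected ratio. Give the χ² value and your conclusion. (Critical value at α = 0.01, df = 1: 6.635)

Total ratio parts = 4. Expected numbers out of 316:
  red-eyed: 316 × 3/4 = 237
  sepia-eyed: 316 × 1/4 = 79
χ² = Σ (O − E)² / E
  red-eyed: (277 − 237)² / 237 = 6.7511
  sepia-eyed: (39 − 79)² / 79 = 20.2532
χ² = 6.7511 + 20.2532 = 27.0043 ≈ 27.004
Degrees of freedom = 2 − 1 = 1; critical value at α = 0.01 is 6.635.
Since 27.004 > 6.635, we reject the null hypothesis — the data do not fit the 3:1 ratio.

27.004; not consistent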